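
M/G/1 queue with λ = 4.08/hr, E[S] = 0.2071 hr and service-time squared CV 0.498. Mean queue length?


ρ = λ·E[S] = 4.08·0.2071 = 0.8450
Lq = ρ²(1+C_s²)/(2(1−ρ)) = 0.7140·(1+0.498)/(2·0.1550)
= 0.7140·1.4980/0.3101 = 3.44938

Final: 3.44938


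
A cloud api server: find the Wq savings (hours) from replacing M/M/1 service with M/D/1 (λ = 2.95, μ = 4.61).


ρ = 2.95/4.61 = 0.6399
Wq(M/M/1) = ρ/(μ−λ) = 0.6399/1.66 = 0.38549 hr
Wq(M/D/1) = ρ/(2(μ−λ)) = 0.19274 hr
Savings = 0.38549 − 0.19274 = 0.19274 hr

Final: 0.19274 hr


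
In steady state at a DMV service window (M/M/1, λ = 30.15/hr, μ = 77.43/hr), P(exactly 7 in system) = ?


ρ = 30.15/77.43 = 0.3894
P_n = (1−ρ)·ρ^n = (1 − 0.3894)·0.3894^7 = 0.6106·0.001357 = 0.0008287

Final: 0.0008287


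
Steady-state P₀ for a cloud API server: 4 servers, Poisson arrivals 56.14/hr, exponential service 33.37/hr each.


a = λ/μ = 56.14/33.37 = 1.6823; ρ = a/c = 0.4206
Σ_{k=0}^{3} a^k/k! (terms k=0..3) = 1.00000 + 1.68235 + 1.41515 + 0.79359 = 4.89109
Tail: a^4/(4!(1−ρ)) = 8.01060/(24·0.5794) = 0.57606
P₀ = 1/(4.89109 + 0.57606) = 1/5.46715 = 0.182911

Final: 0.182911


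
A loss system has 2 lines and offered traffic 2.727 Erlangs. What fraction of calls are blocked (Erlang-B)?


B(c,a) = (a^c/c!) / Σ_{k=0}^{c} a^k/k!
a^2/2! = 3.718264
Σ terms (k=0..2): 1.00000 + 2.72700 + 3.71826 = 7.445264
B = 3.718264/7.445264 = 0.499413

Final: 0.499413


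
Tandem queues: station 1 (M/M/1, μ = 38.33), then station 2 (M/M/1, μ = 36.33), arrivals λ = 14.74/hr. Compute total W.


Each node sees arrival rate λ = 14.74/hr (tandem ⇒ throughput preserved).
W₁ = 1/(μ₁−λ) = 1/(38.33−14.74) = 0.04239 hr
W₂ = 1/(μ₂−λ) = 1/(36.33−14.74) = 0.04632 hr
W_total = W₁ + W₂ = 0.04239 + 0.04632 = 0.08871 hr

Final: 0.08871 hr


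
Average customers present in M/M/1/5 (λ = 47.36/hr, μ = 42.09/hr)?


ρ = 47.36/42.09 = 1.1252
L = ρ[1 − (K+1)ρ^K + Kρ^(K+1)] / [(1−ρ)(1−ρ^(K+1))]
Numerator: 1.1252·(1 − 6·1.803698 + 5·2.029535) = 0.366242
Denominator: (-0.1252)·(-1.029535) = 0.128906
L = 0.366242/0.128906 = 2.8412

Final: 2.8412


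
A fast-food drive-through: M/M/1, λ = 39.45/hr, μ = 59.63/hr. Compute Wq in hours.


ρ = 39.45/59.63 = 0.6616
Wq = ρ/(μ−λ) = 0.6616/(59.63 − 39.45) = 0.6616/20.18 = 0.03278 hr

Final: 0.03278 hr


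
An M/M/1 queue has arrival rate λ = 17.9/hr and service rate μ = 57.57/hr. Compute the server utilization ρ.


ρ = λ/μ = 17.9/57.57 = 0.3109

Final: 0.3109


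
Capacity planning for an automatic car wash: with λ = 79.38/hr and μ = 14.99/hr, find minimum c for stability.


Stability requires cμ > λ ⇔ c > λ/μ.
λ/μ = 79.38/14.99 = 5.2955
Minimum integer c = ⌊5.2955⌋ + 1 = 6
Check: 6·14.99 = 89.94 > 79.38, while 5·14.99 = 74.95 ≤ 79.38

Final: 6 servers


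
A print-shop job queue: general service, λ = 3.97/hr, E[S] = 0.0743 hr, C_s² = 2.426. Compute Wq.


ρ = λ·E[S] = 3.97·0.0743 = 0.2950
E[S²] = E[S]²(1+C_s²) = 0.0743²·(1+2.426) = 0.018913
Wq = λ·E[S²]/(2(1−ρ)) = 3.97·0.018913/(2·0.7050) = 0.05325 hr

Final: 0.05325 hr


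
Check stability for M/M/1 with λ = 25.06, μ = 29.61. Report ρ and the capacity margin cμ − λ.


Total capacity cμ = 1·29.61 = 29.61/hr
ρ = λ/(cμ) = 25.06/29.61 = 0.8463
Stable ⇔ ρ < 1: YES
Spare capacity = cμ − λ = 29.61 − 25.06 = 4.55/hr

Final: ρ = 0.8463; stable; margin = 4.55/hr


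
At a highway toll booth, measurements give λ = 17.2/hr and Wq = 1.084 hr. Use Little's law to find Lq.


Lq = λWq = 17.2·1.084 = 18.6448

Final: 18.6448


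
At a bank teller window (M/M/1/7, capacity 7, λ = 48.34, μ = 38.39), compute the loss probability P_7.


ρ = λ/μ = 48.34/38.39 = 1.2592
P_K = (1−ρ)ρ^K/(1−ρ^(K+1)) = (-0.2592·5.019029)/(1 − 6.319872)
= -1.300842/-5.319872 = 0.244525

Final: 0.244525


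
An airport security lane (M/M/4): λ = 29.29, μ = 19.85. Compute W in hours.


a = 1.4756; ρ = 0.3689; P₀ = 0.226621
Lq = P₀·a^c·ρ/(c!(1−ρ)²) = 0.04146
Wq = Lq/λ = 0.04146/29.29 = 0.001415 hr
W = Wq + 1/μ = 0.001415 + 0.05038 = 0.05179 hr

Final: 0.05179 hr


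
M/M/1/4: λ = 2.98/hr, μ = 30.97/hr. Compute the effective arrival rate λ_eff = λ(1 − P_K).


ρ = 0.09622; P_K = (1−ρ)ρ^4/(1−ρ^5) = 0.00007748
λ_eff = λ(1 − P_K) = 2.98·(1 − 0.00007748) = 2.98·0.999923 = 2.9798 /hr

Final: 2.9798 /hr


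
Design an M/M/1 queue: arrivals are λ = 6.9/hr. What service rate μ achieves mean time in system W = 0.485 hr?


W = 1/(μ−λ) ⇒ μ − λ = 1/W = 1/0.485 = 2.0619
μ = λ + 1/W = 6.9 + 2.0619 = 8.9619 per hr

Final: 8.9619 /hr


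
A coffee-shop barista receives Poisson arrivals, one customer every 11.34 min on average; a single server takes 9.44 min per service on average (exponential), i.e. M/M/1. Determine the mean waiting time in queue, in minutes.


λ = 60/11.34 = 5.2910 /hr
μ = 60/9.44 = 6.3559 /hr
ρ = λ/μ = 5.2910/6.3559 = 0.8325
Wq = ρ/(μ−λ) = 0.8325/(6.3559−5.2910) = 0.78170 hr
In minutes: 0.78170·60 = 46.902 min

Final: 46.902 min


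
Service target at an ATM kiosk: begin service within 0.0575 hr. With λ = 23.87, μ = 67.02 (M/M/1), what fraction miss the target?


ρ = 23.87/67.02 = 0.3562
P(Wq > t) = ρ·e^{−(μ−λ)t} = 0.3562·e^{−2.4811}
= 0.3562·0.083649 = 0.029793

Final: 0.029793


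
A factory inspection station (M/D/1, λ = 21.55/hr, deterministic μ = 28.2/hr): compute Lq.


ρ = 21.55/28.2 = 0.7642
M/D/1: Lq = ρ²/(2(1−ρ)) = 0.5840/(2·0.2358) = 1.23821

Final: 1.23821


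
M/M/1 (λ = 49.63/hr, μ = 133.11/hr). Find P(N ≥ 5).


ρ = 49.63/133.11 = 0.3728
P(N ≥ n) = ρ^n = 0.3728^5 = 0.007206

Final: 0.007206


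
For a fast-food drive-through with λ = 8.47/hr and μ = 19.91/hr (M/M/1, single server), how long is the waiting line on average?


ρ = 8.47/19.91 = 0.4254
Lq = ρ²/(1−ρ) = 0.1810/0.5746 = 0.3150

Final: 0.3150


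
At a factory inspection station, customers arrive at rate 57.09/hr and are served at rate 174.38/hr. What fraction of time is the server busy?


ρ = λ/μ = 57.09/174.38 = 0.3274

Final: 0.3274


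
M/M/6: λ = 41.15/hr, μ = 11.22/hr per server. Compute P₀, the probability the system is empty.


a = λ/μ = 41.15/11.22 = 3.6676; ρ = a/c = 0.6113
Σ_{k=0}^{5} a^k/k! (terms k=0..5) = 1.00000 + 3.66756 + 6.72549 + 8.22204 + 7.53870 + 5.52973 = 32.68352
Tail: a^6/(6!(1−ρ)) = 2433.67116/(720·0.3887) = 8.69500
P₀ = 1/(32.68352 + 8.69500) = 1/41.37853 = 0.024167

Final: 0.024167


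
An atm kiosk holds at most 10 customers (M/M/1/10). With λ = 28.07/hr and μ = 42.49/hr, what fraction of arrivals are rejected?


ρ = λ/μ = 28.07/42.49 = 0.6606
P_K = (1−ρ)ρ^K/(1−ρ^(K+1)) = (0.3394·0.015833)/(1 − 0.010460)
= 0.005373/0.989540 = 0.005430

Final: 0.005430


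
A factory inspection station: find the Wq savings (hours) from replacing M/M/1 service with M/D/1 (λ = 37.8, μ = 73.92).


ρ = 37.8/73.92 = 0.5114
Wq(M/M/1) = ρ/(μ−λ) = 0.5114/36.12 = 0.01416 hr
Wq(M/D/1) = ρ/(2(μ−λ)) = 0.007079 hr
Savings = 0.01416 − 0.007079 = 0.007079 hr

Final: 0.007079 hr


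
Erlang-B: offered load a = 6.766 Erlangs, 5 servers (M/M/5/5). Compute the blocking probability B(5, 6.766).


B(c,a) = (a^c/c!) / Σ_{k=0}^{c} a^k/k!
a^5/5! = 118.162242
Σ terms (k=0..5): 1.00000 + 6.76600 + 22.88938 + 51.62318 + 87.32060 + 118.16224 = 287.761401
B = 118.162242/287.761401 = 0.410626

Final: 0.410626


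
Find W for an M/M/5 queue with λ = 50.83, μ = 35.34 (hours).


a = 1.4383; ρ = 0.2877; P₀ = 0.237027
Lq = P₀·a^c·ρ/(c!(1−ρ)²) = 0.006893
Wq = Lq/λ = 0.006893/50.83 = 0.0001356 hr
W = Wq + 1/μ = 0.0001356 + 0.02830 = 0.02843 hr

Final: 0.02843 hr


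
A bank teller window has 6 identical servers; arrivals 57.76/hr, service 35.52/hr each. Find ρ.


ρ = λ/(cμ) = 57.76/(6·35.52) = 57.76/213.12 = 0.2710

Final: 0.2710


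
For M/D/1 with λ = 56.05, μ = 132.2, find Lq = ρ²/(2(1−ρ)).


ρ = 56.05/132.2 = 0.4240
M/D/1: Lq = ρ²/(2(1−ρ)) = 0.1798/(2·0.5760) = 0.15603

Final: 0.15603


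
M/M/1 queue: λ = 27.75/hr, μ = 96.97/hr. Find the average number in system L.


ρ = λ/μ = 27.75/96.97 = 0.2862
L = ρ/(1−ρ) = 0.2862/(1 − 0.2862) = 0.2862/0.7138 = 0.4009

Final: 0.4009


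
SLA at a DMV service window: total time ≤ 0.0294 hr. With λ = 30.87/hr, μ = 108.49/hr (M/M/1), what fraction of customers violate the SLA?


W ~ Exponential(μ−λ) for M/M/1.
μ − λ = 108.49 − 30.87 = 77.6200
P(W > t) = e^{−(μ−λ)t} = e^{−2.2820} = 0.102077

Final: 0.102077


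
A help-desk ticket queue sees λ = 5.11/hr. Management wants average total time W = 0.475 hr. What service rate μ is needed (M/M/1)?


W = 1/(μ−λ) ⇒ μ − λ = 1/W = 1/0.475 = 2.1053
μ = λ + 1/W = 5.11 + 2.1053 = 7.2153 per hr

Final: 7.2153 /hr


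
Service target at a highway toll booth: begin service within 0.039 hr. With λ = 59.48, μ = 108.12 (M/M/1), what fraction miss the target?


ρ = 59.48/108.12 = 0.5501
P(Wq > t) = ρ·e^{−(μ−λ)t} = 0.5501·e^{−1.8970}
= 0.5501·0.150024 = 0.082533

Final: 0.082533


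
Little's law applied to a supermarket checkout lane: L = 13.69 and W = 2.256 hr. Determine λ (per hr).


λ = L/W = 13.69/2.256 = 6.0683 /hr

Final: 6.0683 /hr


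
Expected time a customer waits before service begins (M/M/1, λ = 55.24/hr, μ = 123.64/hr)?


ρ = 55.24/123.64 = 0.4468
Wq = ρ/(μ−λ) = 0.4468/(123.64 − 55.24) = 0.4468/68.40 = 0.006532 hr

Final: 0.006532 hr


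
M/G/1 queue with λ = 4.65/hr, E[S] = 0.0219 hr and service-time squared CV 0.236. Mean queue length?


ρ = λ·E[S] = 4.65·0.0219 = 0.1018
Lq = ρ²(1+C_s²)/(2(1−ρ)) = 0.01037·(1+0.236)/(2·0.8982)
= 0.01037·1.2360/1.7963 = 0.007136

Final: 0.007136


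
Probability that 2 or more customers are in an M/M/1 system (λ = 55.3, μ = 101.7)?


ρ = 55.3/101.7 = 0.5438
P(N ≥ n) = ρ^n = 0.5438^2 = 0.295671

Final: 0.295671


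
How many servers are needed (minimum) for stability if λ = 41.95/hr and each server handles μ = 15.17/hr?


Stability requires cμ > λ ⇔ c > λ/μ.
λ/μ = 41.95/15.17 = 2.7653
Minimum integer c = ⌊2.7653⌋ + 1 = 3
Check: 3·15.17 = 45.51 > 41.95, while 2·15.17 = 30.34 ≤ 41.95

Final: 3 servers


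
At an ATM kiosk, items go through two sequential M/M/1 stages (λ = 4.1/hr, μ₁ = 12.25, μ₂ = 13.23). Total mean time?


Each node sees arrival rate λ = 4.1/hr (tandem ⇒ throughput preserved).
W₁ = 1/(μ₁−λ) = 1/(12.25−4.1) = 0.12270 hr
W₂ = 1/(μ₂−λ) = 1/(13.23−4.1) = 0.10953 hr
W_total = W₁ + W₂ = 0.12270 + 0.10953 = 0.23223 hr

Final: 0.23223 hr


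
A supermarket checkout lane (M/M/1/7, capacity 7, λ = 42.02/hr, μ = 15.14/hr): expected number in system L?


ρ = 42.02/15.14 = 2.7754
L = ρ[1 − (K+1)ρ^K + Kρ^(K+1)] / [(1−ρ)(1−ρ^(K+1))]
Numerator: 2.7754·(1 − 8·1268.560576 + 7·3520.800224) = 40238.498999
Denominator: (-1.7754)·(-3519.800224) = 6249.156541
L = 40238.498999/6249.156541 = 6.4390

Final: 6.4390


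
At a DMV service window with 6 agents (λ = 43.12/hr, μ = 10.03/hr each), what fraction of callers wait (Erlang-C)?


a = λ/μ = 4.2991; ρ = a/6 = 0.7165
P₀ = 0.011739 (from M/M/c formula)
C(c,a) = [a^c/(c!(1−ρ))]·P₀ = [6313.45247/(720·0.2835)]·0.011739
= 30.93197·0.011739 = 0.363110

Final: 0.363110


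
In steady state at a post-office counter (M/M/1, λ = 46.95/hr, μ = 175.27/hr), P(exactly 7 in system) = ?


ρ = 46.95/175.27 = 0.2679
P_n = (1−ρ)·ρ^n = (1 − 0.2679)·0.2679^7 = 0.7321·0.00009897 = 0.00007246

Final: 0.00007246


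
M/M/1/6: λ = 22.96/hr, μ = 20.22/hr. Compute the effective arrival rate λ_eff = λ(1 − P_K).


ρ = 1.1355; P_K = (1−ρ)ρ^6/(1−ρ^7) = 0.202554
λ_eff = λ(1 − P_K) = 22.96·(1 − 0.202554) = 22.96·0.797446 = 18.3094 /hr

Final: 18.3094 /hr


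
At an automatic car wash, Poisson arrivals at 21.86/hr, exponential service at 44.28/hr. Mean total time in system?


W = 1/(μ−λ) = 1/(44.28 − 21.86) = 1/22.42 = 0.04460 hr

Final: 0.04460 hr


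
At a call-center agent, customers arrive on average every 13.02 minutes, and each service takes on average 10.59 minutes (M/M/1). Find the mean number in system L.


λ = 60/13.02 = 4.6083 /hr
μ = 60/10.59 = 5.6657 /hr
ρ = λ/μ = 4.6083/5.6657 = 0.8134
L = ρ/(1−ρ) = 0.8134/0.1866 = 4.3580

Final: 4.3580


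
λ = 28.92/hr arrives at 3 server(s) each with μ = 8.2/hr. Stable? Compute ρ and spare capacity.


Total capacity cμ = 3·8.2 = 24.60/hr
ρ = λ/(cμ) = 28.92/24.60 = 1.1756
Stable ⇔ ρ < 1: NO
Spare capacity = cμ − λ = 24.60 − 28.92 = -4.32/hr

Final: ρ = 1.1756; unstable; margin = -4.32/hr


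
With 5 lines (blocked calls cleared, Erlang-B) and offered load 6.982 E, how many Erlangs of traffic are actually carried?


B(5,6.982) = 0.423655 (Erlang-B)
Carried load = a(1 − B) = 6.982·(1 − 0.423655) = 6.982·0.576345 = 4.0240 E

Final: 4.0240 Erlangs


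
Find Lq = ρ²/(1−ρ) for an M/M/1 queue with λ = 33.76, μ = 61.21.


ρ = 33.76/61.21 = 0.5515
Lq = ρ²/(1−ρ) = 0.3042/0.4485 = 0.6783

Final: 0.6783


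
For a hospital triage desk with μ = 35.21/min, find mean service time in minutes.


Mean service time = 1/μ = 1/35.21 minute = 0.02840 minute
In minutes: 0.02840 × 1 = 0.02840 min

Final: 0.02840 min


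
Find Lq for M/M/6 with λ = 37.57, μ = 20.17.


a = λ/μ = 1.8627; ρ = a/6 = 0.3104
P₀ = 0.155109
Lq = P₀·a^c·ρ / (c!·(1−ρ)²) = 0.155109·41.76493·0.3104/(720·0.47549)
= 0.005874

Final: 0.005874


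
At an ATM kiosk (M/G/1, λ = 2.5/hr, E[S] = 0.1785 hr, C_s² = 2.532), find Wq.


ρ = λ·E[S] = 2.5·0.1785 = 0.4462
E[S²] = E[S]²(1+C_s²) = 0.1785²·(1+2.532) = 0.112537
Wq = λ·E[S²]/(2(1−ρ)) = 2.5·0.112537/(2·0.5537) = 0.25403 hr

Final: 0.25403 hr


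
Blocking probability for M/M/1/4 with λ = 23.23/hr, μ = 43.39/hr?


ρ = λ/μ = 23.23/43.39 = 0.5354
P_K = (1−ρ)ρ^K/(1−ρ^(K+1)) = (0.4646·0.082156)/(1 − 0.043984)
= 0.038171/0.956016 = 0.039928

Final: 0.039928


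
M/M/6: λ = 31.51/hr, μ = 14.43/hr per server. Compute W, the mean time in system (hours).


a = 2.1836; ρ = 0.3639; P₀ = 0.112347
Lq = P₀·a^c·ρ/(c!(1−ρ)²) = 0.01522
Wq = Lq/λ = 0.01522/31.51 = 0.0004830 hr
W = Wq + 1/μ = 0.0004830 + 0.06930 = 0.06978 hr

Final: 0.06978 hr


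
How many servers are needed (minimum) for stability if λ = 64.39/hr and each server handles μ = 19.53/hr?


Stability requires cμ > λ ⇔ c > λ/μ.
λ/μ = 64.39/19.53 = 3.2970
Minimum integer c = ⌊3.2970⌋ + 1 = 4
Check: 4·19.53 = 78.12 > 64.39, while 3·19.53 = 58.59 ≤ 64.39

Final: 4 servers


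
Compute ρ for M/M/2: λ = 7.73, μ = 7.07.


ρ = λ/(cμ) = 7.73/(2·7.07) = 7.73/14.14 = 0.5467

Final: 0.5467


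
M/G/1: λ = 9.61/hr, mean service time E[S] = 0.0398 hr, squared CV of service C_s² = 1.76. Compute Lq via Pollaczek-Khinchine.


ρ = λ·E[S] = 9.61·0.0398 = 0.3825
Lq = ρ²(1+C_s²)/(2(1−ρ)) = 0.1463·(1+1.76)/(2·0.6175)
= 0.1463·2.7600/1.2350 = 0.32692

Final: 0.32692


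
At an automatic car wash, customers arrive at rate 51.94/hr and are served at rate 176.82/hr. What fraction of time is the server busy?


ρ = λ/μ = 51.94/176.82 = 0.2937

Final: 0.2937


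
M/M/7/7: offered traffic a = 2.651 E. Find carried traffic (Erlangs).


B(7,2.651) = 0.012963 (Erlang-B)
Carried load = a(1 − B) = 2.651·(1 − 0.012963) = 2.651·0.987037 = 2.6166 E

Final: 2.6166 Erlangs


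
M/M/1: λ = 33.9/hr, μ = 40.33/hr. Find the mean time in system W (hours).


W = 1/(μ−λ) = 1/(40.33 − 33.9) = 1/6.43 = 0.1555 hr

Final: 0.1555 hr


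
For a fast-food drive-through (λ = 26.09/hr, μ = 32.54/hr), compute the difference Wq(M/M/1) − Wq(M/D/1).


ρ = 26.09/32.54 = 0.8018
Wq(M/M/1) = ρ/(μ−λ) = 0.8018/6.45 = 0.12431 hr
Wq(M/D/1) = ρ/(2(μ−λ)) = 0.06215 hr
Savings = 0.12431 − 0.06215 = 0.06215 hr

Final: 0.06215 hr


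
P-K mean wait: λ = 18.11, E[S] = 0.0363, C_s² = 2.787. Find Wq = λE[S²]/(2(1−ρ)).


ρ = λ·E[S] = 18.11·0.0363 = 0.6574
E[S²] = E[S]²(1+C_s²) = 0.0363²·(1+2.787) = 0.004990
Wq = λ·E[S²]/(2(1−ρ)) = 18.11·0.004990/(2·0.3426) = 0.13189 hr

Final: 0.13189 hr


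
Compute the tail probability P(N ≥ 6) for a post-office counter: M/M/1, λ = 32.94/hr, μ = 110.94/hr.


ρ = 32.94/110.94 = 0.2969
P(N ≥ n) = ρ^n = 0.2969^6 = 0.0006852

Final: 0.0006852


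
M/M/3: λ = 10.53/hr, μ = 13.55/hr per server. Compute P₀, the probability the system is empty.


a = λ/μ = 10.53/13.55 = 0.7771; ρ = a/c = 0.2590
Σ_{k=0}^{2} a^k/k! (terms k=0..2) = 1.00000 + 0.77712 + 0.30196 = 2.07908
Tail: a^3/(3!(1−ρ)) = 0.46932/(6·0.7410) = 0.10557
P₀ = 1/(2.07908 + 0.10557) = 1/2.18465 = 0.457740

Final: 0.457740


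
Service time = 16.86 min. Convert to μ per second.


μ = 1/(service time) in consistent units.
1 second = 0.0166667 min, so μ = 0.0166667/16.86 = 0.0009885 per second

Final: 0.0009885 /sec


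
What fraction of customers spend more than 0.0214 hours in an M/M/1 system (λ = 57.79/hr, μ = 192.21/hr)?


W ~ Exponential(μ−λ) for M/M/1.
μ − λ = 192.21 − 57.79 = 134.4200
P(W > t) = e^{−(μ−λ)t} = e^{−2.8766} = 0.056327

Final: 0.056327


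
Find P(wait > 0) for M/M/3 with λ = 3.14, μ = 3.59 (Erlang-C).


a = λ/μ = 0.8747; ρ = a/3 = 0.2916
P₀ = 0.414152 (from M/M/c formula)
C(c,a) = [a^c/(c!(1−ρ))]·P₀ = [0.66912/(6·0.7084)]·0.414152
= 0.15741·0.414152 = 0.065194

Final: 0.065194


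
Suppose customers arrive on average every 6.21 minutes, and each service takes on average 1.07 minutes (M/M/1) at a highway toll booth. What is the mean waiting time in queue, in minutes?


λ = 60/6.21 = 9.6618 /hr
μ = 60/1.07 = 56.0748 /hr
ρ = λ/μ = 9.6618/56.0748 = 0.1723
Wq = ρ/(μ−λ) = 0.1723/(56.0748−9.6618) = 0.003712 hr
In minutes: 0.003712·60 = 0.2227 min

Final: 0.2227 min


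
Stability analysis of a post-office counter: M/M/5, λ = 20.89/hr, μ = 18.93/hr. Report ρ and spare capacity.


Total capacity cμ = 5·18.93 = 94.65/hr
ρ = λ/(cμ) = 20.89/94.65 = 0.2207
Stable ⇔ ρ < 1: YES
Spare capacity = cμ − λ = 94.65 − 20.89 = 73.76/hr

Final: ρ = 0.2207; stable; margin = 73.76/hr


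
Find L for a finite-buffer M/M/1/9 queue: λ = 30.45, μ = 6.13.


ρ = 30.45/6.13 = 4.9674
L = ρ[1 − (K+1)ρ^K + Kρ^(K+1)] / [(1−ρ)(1−ρ^(K+1))]
Numerator: 4.9674·(1 − 10·1841371.436488 + 9·9146779.810938) = 317451457.622688
Denominator: (-3.9674)·(-9146778.810938) = 36288688.528877
L = 317451457.622688/36288688.528877 = 8.7479

Final: 8.7479


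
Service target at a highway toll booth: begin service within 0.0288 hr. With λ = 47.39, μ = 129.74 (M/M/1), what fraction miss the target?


ρ = 47.39/129.74 = 0.3653
P(Wq > t) = ρ·e^{−(μ−λ)t} = 0.3653·e^{−2.3717}
= 0.3653·0.093324 = 0.034088

Final: 0.034088


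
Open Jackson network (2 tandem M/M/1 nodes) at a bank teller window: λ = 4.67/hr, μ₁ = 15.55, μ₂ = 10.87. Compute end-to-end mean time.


Each node sees arrival rate λ = 4.67/hr (tandem ⇒ throughput preserved).
W₁ = 1/(μ₁−λ) = 1/(15.55−4.67) = 0.09191 hr
W₂ = 1/(μ₂−λ) = 1/(10.87−4.67) = 0.16129 hr
W_total = W₁ + W₂ = 0.09191 + 0.16129 = 0.25320 hr

Final: 0.25320 hr


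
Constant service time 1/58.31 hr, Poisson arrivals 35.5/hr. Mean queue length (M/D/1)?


ρ = 35.5/58.31 = 0.6088
M/D/1: Lq = ρ²/(2(1−ρ)) = 0.3707/(2·0.3912) = 0.47376

Final: 0.47376


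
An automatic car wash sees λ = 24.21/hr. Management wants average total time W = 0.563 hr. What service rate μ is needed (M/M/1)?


W = 1/(μ−λ) ⇒ μ − λ = 1/W = 1/0.563 = 1.7762
μ = λ + 1/W = 24.21 + 1.7762 = 25.9862 per hr

Final: 25.9862 /hr


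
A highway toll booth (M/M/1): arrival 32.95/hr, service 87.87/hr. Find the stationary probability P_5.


ρ = 32.95/87.87 = 0.3750
P_n = (1−ρ)·ρ^n = (1 − 0.3750)·0.3750^5 = 0.6250·0.007414 = 0.004634

Final: 0.004634


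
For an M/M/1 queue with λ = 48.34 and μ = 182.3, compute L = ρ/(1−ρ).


ρ = λ/μ = 48.34/182.3 = 0.2652
L = ρ/(1−ρ) = 0.2652/(1 − 0.2652) = 0.2652/0.7348 = 0.3609

Final: 0.3609


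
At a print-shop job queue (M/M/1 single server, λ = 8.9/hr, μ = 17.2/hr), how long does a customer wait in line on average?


ρ = 8.9/17.2 = 0.5174
Wq = ρ/(μ−λ) = 0.5174/(17.2 − 8.9) = 0.5174/8.30 = 0.06234 hr

Final: 0.06234 hr


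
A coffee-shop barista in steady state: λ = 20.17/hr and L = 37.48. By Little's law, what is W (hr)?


W = L/λ = 37.48/20.17 = 1.8582 hr

Final: 1.8582 hr


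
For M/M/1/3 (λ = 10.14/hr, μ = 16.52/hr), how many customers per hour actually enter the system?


ρ = 0.6138; P_K = (1−ρ)ρ^3/(1−ρ^4) = 0.104083
λ_eff = λ(1 − P_K) = 10.14·(1 − 0.104083) = 10.14·0.895917 = 9.0846 /hr

Final: 9.0846 /hr


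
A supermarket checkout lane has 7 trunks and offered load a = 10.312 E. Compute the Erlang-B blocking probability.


B(c,a) = (a^c/c!) / Σ_{k=0}^{c} a^k/k!
a^7/7! = 2460.196487
Σ terms (k=0..7): 1.00000 + 10.31200 + 53.16867 + 182.75845 + 471.15128 + 971.70240 + 1670.03253 + 2460.19649 = 5820.321814
B = 2460.196487/5820.321814 = 0.422691

Final: 0.422691


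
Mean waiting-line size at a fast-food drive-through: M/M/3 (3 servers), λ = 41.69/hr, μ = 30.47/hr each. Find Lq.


a = λ/μ = 1.3682; ρ = a/3 = 0.4561
P₀ = 0.244552
Lq = P₀·a^c·ρ / (c!·(1−ρ)²) = 0.244552·2.56141·0.4561/(6·0.29585)
= 0.16094

Final: 0.16094


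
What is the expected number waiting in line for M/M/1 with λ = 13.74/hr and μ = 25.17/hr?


ρ = 13.74/25.17 = 0.5459
Lq = ρ²/(1−ρ) = 0.2980/0.4541 = 0.6562

Final: 0.6562


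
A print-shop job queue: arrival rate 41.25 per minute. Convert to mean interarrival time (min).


Mean interarrival time = 1/λ = 1/41.25 minute = 0.02424 minute
In minutes: 0.02424 × 1 = 0.02424 min

Final: 0.02424 min


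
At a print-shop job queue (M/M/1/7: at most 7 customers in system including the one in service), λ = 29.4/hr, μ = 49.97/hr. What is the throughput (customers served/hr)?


ρ = 0.5884; P_K = (1−ρ)ρ^7/(1−ρ^8) = 0.010192
λ_eff = λ(1 − P_K) = 29.4·(1 − 0.010192) = 29.4·0.989808 = 29.1003 /hr

Final: 29.1003 /hr


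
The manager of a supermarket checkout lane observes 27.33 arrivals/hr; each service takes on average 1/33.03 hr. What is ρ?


ρ = λ/μ = 27.33/33.03 = 0.8274

Final: 0.8274


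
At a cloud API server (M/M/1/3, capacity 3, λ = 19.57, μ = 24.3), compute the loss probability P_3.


ρ = λ/μ = 19.57/24.3 = 0.8053
P_K = (1−ρ)ρ^K/(1−ρ^(K+1)) = (0.1947·0.522340)/(1 − 0.420667)
= 0.101674/0.579333 = 0.175501

Final: 0.175501


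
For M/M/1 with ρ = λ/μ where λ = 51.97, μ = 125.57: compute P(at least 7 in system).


ρ = 51.97/125.57 = 0.4139
P(N ≥ n) = ρ^n = 0.4139^7 = 0.002080

Final: 0.002080


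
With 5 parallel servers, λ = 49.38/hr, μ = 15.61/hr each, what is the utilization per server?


ρ = λ/(cμ) = 49.38/(5·15.61) = 49.38/78.05 = 0.6327

Final: 0.6327


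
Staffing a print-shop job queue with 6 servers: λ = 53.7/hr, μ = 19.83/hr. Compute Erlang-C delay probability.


a = λ/μ = 2.7080; ρ = a/6 = 0.4513
P₀ = 0.066062 (from M/M/c formula)
C(c,a) = [a^c/(c!(1−ρ))]·P₀ = [394.37505/(720·0.5487)]·0.066062
= 0.99832·0.066062 = 0.065952

Final: 0.065952


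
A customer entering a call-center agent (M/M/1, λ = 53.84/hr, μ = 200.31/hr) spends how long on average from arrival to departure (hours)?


W = 1/(μ−λ) = 1/(200.31 − 53.84) = 1/146.47 = 0.006827 hr

Final: 0.006827 hr


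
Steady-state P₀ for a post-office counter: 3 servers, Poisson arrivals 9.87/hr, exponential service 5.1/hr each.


a = λ/μ = 9.87/5.1 = 1.9353; ρ = a/c = 0.6451
Σ_{k=0}^{2} a^k/k! (terms k=0..2) = 1.00000 + 1.93529 + 1.87268 = 4.80798
Tail: a^3/(3!(1−ρ)) = 7.24838/(6·0.3549) = 3.40394
P₀ = 1/(4.80798 + 3.40394) = 1/8.21191 = 0.121774

Final: 0.121774


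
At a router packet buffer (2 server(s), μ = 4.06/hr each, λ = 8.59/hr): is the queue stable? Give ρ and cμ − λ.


Total capacity cμ = 2·4.06 = 8.12/hr
ρ = λ/(cμ) = 8.59/8.12 = 1.0579
Stable ⇔ ρ < 1: NO
Spare capacity = cμ − λ = 8.12 − 8.59 = -0.47/hr

Final: ρ = 1.0579; unstable; margin = -0.47/hr


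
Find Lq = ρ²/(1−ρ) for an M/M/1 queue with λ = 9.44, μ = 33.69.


ρ = 9.44/33.69 = 0.2802
Lq = ρ²/(1−ρ) = 0.07851/0.7198 = 0.1091

Final: 0.1091


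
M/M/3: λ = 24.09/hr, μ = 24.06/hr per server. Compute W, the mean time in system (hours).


a = 1.0012; ρ = 0.3337; P₀ = 0.363163
Lq = P₀·a^c·ρ/(c!(1−ρ)²) = 0.04568
Wq = Lq/λ = 0.04568/24.09 = 0.001896 hr
W = Wq + 1/μ = 0.001896 + 0.04156 = 0.04346 hr

Final: 0.04346 hr


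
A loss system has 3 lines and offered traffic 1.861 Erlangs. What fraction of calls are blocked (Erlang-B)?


B(c,a) = (a^c/c!) / Σ_{k=0}^{c} a^k/k!
a^3/3! = 1.074207
Σ terms (k=0..3): 1.00000 + 1.86100 + 1.73166 + 1.07421 = 5.666867
B = 1.074207/5.666867 = 0.189559

Final: 0.189559


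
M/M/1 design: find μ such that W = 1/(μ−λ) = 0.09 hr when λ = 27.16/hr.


W = 1/(μ−λ) ⇒ μ − λ = 1/W = 1/0.09 = 11.1111
μ = λ + 1/W = 27.16 + 11.1111 = 38.2711 per hr

Final: 38.2711 /hr


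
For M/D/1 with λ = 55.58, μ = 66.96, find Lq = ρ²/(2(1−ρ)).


ρ = 55.58/66.96 = 0.8300
M/D/1: Lq = ρ²/(2(1−ρ)) = 0.6890/(2·0.1700) = 2.02698

Final: 2.02698


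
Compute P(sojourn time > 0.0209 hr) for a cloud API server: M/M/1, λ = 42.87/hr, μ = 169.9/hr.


W ~ Exponential(μ−λ) for M/M/1.
μ − λ = 169.9 − 42.87 = 127.0300
P(W > t) = e^{−(μ−λ)t} = e^{−2.6549} = 0.070304

Final: 0.070304


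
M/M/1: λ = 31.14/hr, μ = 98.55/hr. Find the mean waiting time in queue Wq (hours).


ρ = 31.14/98.55 = 0.3160
Wq = ρ/(μ−λ) = 0.3160/(98.55 − 31.14) = 0.3160/67.41 = 0.004687 hr

Final: 0.004687 hr


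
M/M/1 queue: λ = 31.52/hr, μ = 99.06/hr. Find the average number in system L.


ρ = λ/μ = 31.52/99.06 = 0.3182
L = ρ/(1−ρ) = 0.3182/(1 − 0.3182) = 0.3182/0.6818 = 0.4667

Final: 0.4667


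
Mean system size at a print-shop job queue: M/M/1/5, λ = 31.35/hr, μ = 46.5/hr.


ρ = 31.35/46.5 = 0.6742
L = ρ[1 − (K+1)ρ^K + Kρ^(K+1)] / [(1−ρ)(1−ρ^(K+1))]
Numerator: 0.6742·(1 − 6·0.139291 + 5·0.093909) = 0.427304
Denominator: (0.3258)·(0.906091) = 0.295210
L = 0.427304/0.295210 = 1.4475

Final: 1.4475


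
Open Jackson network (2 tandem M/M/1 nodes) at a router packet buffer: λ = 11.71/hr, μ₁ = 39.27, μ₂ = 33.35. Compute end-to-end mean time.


Each node sees arrival rate λ = 11.71/hr (tandem ⇒ throughput preserved).
W₁ = 1/(μ₁−λ) = 1/(39.27−11.71) = 0.03628 hr
W₂ = 1/(μ₂−λ) = 1/(33.35−11.71) = 0.04621 hr
W_total = W₁ + W₂ = 0.03628 + 0.04621 = 0.08250 hr

Final: 0.08250 hr


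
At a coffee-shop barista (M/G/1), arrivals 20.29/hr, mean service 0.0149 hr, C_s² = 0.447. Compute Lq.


ρ = λ·E[S] = 20.29·0.0149 = 0.3023
Lq = ρ²(1+C_s²)/(2(1−ρ)) = 0.09140·(1+0.447)/(2·0.6977)
= 0.09140·1.4470/1.3954 = 0.09478

Final: 0.09478


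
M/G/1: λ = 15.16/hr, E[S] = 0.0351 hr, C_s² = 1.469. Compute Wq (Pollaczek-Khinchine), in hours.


ρ = λ·E[S] = 15.16·0.0351 = 0.5321
E[S²] = E[S]²(1+C_s²) = 0.0351²·(1+1.469) = 0.003042
Wq = λ·E[S²]/(2(1−ρ)) = 15.16·0.003042/(2·0.4679) = 0.04928 hr

Final: 0.04928 hr


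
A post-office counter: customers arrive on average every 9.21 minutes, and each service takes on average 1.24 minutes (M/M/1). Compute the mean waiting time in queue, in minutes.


λ = 60/9.21 = 6.5147 /hr
μ = 60/1.24 = 48.3871 /hr
ρ = λ/μ = 6.5147/48.3871 = 0.1346
Wq = ρ/(μ−λ) = 0.1346/(48.3871−6.5147) = 0.003215 hr
In minutes: 0.003215·60 = 0.1929 min

Final: 0.1929 min


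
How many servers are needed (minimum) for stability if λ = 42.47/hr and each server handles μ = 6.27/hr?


Stability requires cμ > λ ⇔ c > λ/μ.
λ/μ = 42.47/6.27 = 6.7735
Minimum integer c = ⌊6.7735⌋ + 1 = 7
Check: 7·6.27 = 43.89 > 42.47, while 6·6.27 = 37.62 ≤ 42.47

Final: 7 servers


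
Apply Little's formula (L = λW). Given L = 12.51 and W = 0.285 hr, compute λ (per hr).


λ = L/W = 12.51/0.285 = 43.8947 /hr

Final: 43.8947 /hr


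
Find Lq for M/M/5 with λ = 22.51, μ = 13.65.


a = λ/μ = 1.6491; ρ = a/5 = 0.3298
P₀ = 0.191715
Lq = P₀·a^c·ρ / (c!·(1−ρ)²) = 0.191715·12.19591·0.3298/(120·0.44915)
= 0.01431

Final: 0.01431


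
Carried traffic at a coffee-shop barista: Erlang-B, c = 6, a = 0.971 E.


B(6,0.971) = 0.0004409 (Erlang-B)
Carried load = a(1 − B) = 0.971·(1 − 0.0004409) = 0.971·0.999559 = 0.9706 E

Final: 0.9706 Erlangs


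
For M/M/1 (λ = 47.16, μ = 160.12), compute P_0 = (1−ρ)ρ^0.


ρ = 47.16/160.12 = 0.2945
P_n = (1−ρ)·ρ^n = (1 − 0.2945)·0.2945^0 = 0.7055·1.000000 = 0.705471

Final: 0.705471


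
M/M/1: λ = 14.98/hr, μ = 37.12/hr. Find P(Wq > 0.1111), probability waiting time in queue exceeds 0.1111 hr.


ρ = 14.98/37.12 = 0.4036
P(Wq > t) = ρ·e^{−(μ−λ)t} = 0.4036·e^{−2.4598}
= 0.4036·0.085456 = 0.034486

Final: 0.034486


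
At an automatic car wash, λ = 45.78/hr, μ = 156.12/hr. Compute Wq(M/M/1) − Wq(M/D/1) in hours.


ρ = 45.78/156.12 = 0.2932
Wq(M/M/1) = ρ/(μ−λ) = 0.2932/110.34 = 0.002658 hr
Wq(M/D/1) = ρ/(2(μ−λ)) = 0.001329 hr
Savings = 0.002658 − 0.001329 = 0.001329 hr

Final: 0.001329 hr


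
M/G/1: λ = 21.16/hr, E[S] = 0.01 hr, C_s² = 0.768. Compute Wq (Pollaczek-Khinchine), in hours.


ρ = λ·E[S] = 21.16·0.01 = 0.2116
E[S²] = E[S]²(1+C_s²) = 0.01²·(1+0.768) = 0.0001768
Wq = λ·E[S²]/(2(1−ρ)) = 21.16·0.0001768/(2·0.7884) = 0.002373 hr

Final: 0.002373 hr


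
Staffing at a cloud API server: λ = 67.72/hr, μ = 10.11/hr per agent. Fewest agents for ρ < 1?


Stability requires cμ > λ ⇔ c > λ/μ.
λ/μ = 67.72/10.11 = 6.6983
Minimum integer c = ⌊6.6983⌋ + 1 = 7
Check: 7·10.11 = 70.77 > 67.72, while 6·10.11 = 60.66 ≤ 67.72

Final: 7 servers


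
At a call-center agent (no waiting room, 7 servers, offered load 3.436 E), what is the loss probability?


B(c,a) = (a^c/c!) / Σ_{k=0}^{c} a^k/k!
a^7/7! = 1.121867
Σ terms (k=0..7): 1.00000 + 3.43600 + 5.90305 + 6.76096 + 5.80766 + 3.99103 + 2.28553 + 1.12187 = 30.306089
B = 1.121867/30.306089 = 0.037018

Final: 0.037018


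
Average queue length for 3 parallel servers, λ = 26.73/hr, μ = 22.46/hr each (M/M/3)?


a = λ/μ = 1.1901; ρ = a/3 = 0.3967
P₀ = 0.297267
Lq = P₀·a^c·ρ / (c!·(1−ρ)²) = 0.297267·1.68565·0.3967/(6·0.36396)
= 0.09103

Final: 0.09103


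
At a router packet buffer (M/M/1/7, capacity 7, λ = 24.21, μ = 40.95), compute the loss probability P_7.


ρ = λ/μ = 24.21/40.95 = 0.5912
P_K = (1−ρ)ρ^K/(1−ρ^(K+1)) = (0.4088·0.025246)/(1 − 0.014925)
= 0.010320/0.985075 = 0.010477

Final: 0.010477


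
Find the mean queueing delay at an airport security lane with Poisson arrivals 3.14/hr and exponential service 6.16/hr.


ρ = 3.14/6.16 = 0.5097
Wq = ρ/(μ−λ) = 0.5097/(6.16 − 3.14) = 0.5097/3.02 = 0.1688 hr

Final: 0.1688 hr


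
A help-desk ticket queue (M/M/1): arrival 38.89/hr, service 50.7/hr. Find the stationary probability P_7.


ρ = 38.89/50.7 = 0.7671
P_n = (1−ρ)·ρ^n = (1 − 0.7671)·0.7671^7 = 0.2329·0.156246 = 0.036396

Final: 0.036396


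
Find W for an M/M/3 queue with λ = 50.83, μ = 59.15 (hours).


a = 0.8593; ρ = 0.2864; P₀ = 0.420734
Lq = P₀·a^c·ρ/(c!(1−ρ)²) = 0.02503
Wq = Lq/λ = 0.02503/50.83 = 0.0004925 hr
W = Wq + 1/μ = 0.0004925 + 0.01691 = 0.01740 hr

Final: 0.01740 hr


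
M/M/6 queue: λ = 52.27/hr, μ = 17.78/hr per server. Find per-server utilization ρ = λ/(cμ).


ρ = λ/(cμ) = 52.27/(6·17.78) = 52.27/106.68 = 0.4900

Final: 0.4900


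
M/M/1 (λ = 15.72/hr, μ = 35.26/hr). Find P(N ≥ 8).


ρ = 15.72/35.26 = 0.4458
P(N ≥ n) = ρ^n = 0.4458^8 = 0.001561

Final: 0.001561


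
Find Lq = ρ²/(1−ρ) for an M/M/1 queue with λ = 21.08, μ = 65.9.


ρ = 21.08/65.9 = 0.3199
Lq = ρ²/(1−ρ) = 0.1023/0.6801 = 0.1504

Final: 0.1504


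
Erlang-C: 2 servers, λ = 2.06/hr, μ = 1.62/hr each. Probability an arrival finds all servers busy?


a = λ/μ = 1.2716; ρ = a/2 = 0.6358
P₀ = 0.222642 (from M/M/c formula)
C(c,a) = [a^c/(c!(1−ρ))]·P₀ = [1.61698/(2·0.3642)]·0.222642
= 2.21992·0.222642 = 0.494246

Final: 0.494246


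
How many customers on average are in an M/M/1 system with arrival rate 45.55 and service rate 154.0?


ρ = λ/μ = 45.55/154.0 = 0.2958
L = ρ/(1−ρ) = 0.2958/(1 − 0.2958) = 0.2958/0.7042 = 0.4200

Final: 0.4200


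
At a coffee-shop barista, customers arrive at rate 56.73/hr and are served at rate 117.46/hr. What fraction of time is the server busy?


ρ = λ/μ = 56.73/117.46 = 0.4830

Final: 0.4830


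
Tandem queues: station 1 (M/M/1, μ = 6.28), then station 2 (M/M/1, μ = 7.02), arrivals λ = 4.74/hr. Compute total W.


Each node sees arrival rate λ = 4.74/hr (tandem ⇒ throughput preserved).
W₁ = 1/(μ₁−λ) = 1/(6.28−4.74) = 0.64935 hr
W₂ = 1/(μ₂−λ) = 1/(7.02−4.74) = 0.43860 hr
W_total = W₁ + W₂ = 0.64935 + 0.43860 = 1.08795 hr

Final: 1.08795 hr


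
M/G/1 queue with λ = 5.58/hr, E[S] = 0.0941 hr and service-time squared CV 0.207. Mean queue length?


ρ = λ·E[S] = 5.58·0.0941 = 0.5251
Lq = ρ²(1+C_s²)/(2(1−ρ)) = 0.2757·(1+0.207)/(2·0.4749)
= 0.2757·1.2070/0.9498 = 0.35035

Final: 0.35035


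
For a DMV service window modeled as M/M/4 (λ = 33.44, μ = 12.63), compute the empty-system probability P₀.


a = λ/μ = 33.44/12.63 = 2.6477; ρ = a/c = 0.6619
Σ_{k=0}^{3} a^k/k! (terms k=0..3) = 1.00000 + 2.64766 + 3.50506 + 3.09341 = 10.24614
Tail: a^4/(4!(1−ρ)) = 49.14187/(24·0.3381) = 6.05642
P₀ = 1/(10.24614 + 6.05642) = 1/16.30256 = 0.061340

Final: 0.061340


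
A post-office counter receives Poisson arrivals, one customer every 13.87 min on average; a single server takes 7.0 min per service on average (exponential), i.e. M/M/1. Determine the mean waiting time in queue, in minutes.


λ = 60/13.87 = 4.3259 /hr
μ = 60/7.0 = 8.5714 /hr
ρ = λ/μ = 4.3259/8.5714 = 0.5047
Wq = ρ/(μ−λ) = 0.5047/(8.5714−4.3259) = 0.11887 hr
In minutes: 0.11887·60 = 7.132 min

Final: 7.132 min


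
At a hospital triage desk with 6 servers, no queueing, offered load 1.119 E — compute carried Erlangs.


B(6,1.119) = 0.0008907 (Erlang-B)
Carried load = a(1 − B) = 1.119·(1 − 0.0008907) = 1.119·0.999109 = 1.1180 E

Final: 1.1180 Erlangs


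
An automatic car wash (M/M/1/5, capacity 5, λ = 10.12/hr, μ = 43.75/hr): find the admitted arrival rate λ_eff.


ρ = 0.2313; P_K = (1−ρ)ρ^5/(1−ρ^6) = 0.0005091
λ_eff = λ(1 − P_K) = 10.12·(1 − 0.0005091) = 10.12·0.999491 = 10.1148 /hr

Final: 10.1148 /hr


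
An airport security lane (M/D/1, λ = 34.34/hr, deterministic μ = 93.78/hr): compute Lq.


ρ = 34.34/93.78 = 0.3662
M/D/1: Lq = ρ²/(2(1−ρ)) = 0.1341/(2·0.6338) = 0.10577

Final: 0.10577


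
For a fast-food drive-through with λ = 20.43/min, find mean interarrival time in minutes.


Mean interarrival time = 1/λ = 1/20.43 minute = 0.04895 minute
In minutes: 0.04895 × 1 = 0.04895 min

Final: 0.04895 min


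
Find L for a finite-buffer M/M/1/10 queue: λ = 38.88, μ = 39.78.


ρ = 38.88/39.78 = 0.9774
L = ρ[1 − (K+1)ρ^K + Kρ^(K+1)] / [(1−ρ)(1−ρ^(K+1))]
Numerator: 0.9774·(1 − 11·0.795453 + 10·0.777457) = 0.024024
Denominator: (0.02262)·(0.222543) = 0.005035
L = 0.024024/0.005035 = 4.7714

Final: 4.7714


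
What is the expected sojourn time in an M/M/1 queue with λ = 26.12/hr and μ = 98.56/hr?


W = 1/(μ−λ) = 1/(98.56 − 26.12) = 1/72.44 = 0.01380 hr

Final: 0.01380 hr


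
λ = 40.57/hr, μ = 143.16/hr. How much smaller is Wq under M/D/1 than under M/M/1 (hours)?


ρ = 40.57/143.16 = 0.2834
Wq(M/M/1) = ρ/(μ−λ) = 0.2834/102.59 = 0.002762 hr
Wq(M/D/1) = ρ/(2(μ−λ)) = 0.001381 hr
Savings = 0.002762 − 0.001381 = 0.001381 hr

Final: 0.001381 hr


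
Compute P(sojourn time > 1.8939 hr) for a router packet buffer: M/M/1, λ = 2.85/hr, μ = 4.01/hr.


W ~ Exponential(μ−λ) for M/M/1.
μ − λ = 4.01 − 2.85 = 1.1600
P(W > t) = e^{−(μ−λ)t} = e^{−2.1969} = 0.111145

Final: 0.111145


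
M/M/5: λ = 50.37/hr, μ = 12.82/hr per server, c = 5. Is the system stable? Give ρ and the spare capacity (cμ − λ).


Total capacity cμ = 5·12.82 = 64.10/hr
ρ = λ/(cμ) = 50.37/64.10 = 0.7858
Stable ⇔ ρ < 1: YES
Spare capacity = cμ − λ = 64.10 − 50.37 = 13.73/hr

Final: ρ = 0.7858; stable; margin = 13.73/hr


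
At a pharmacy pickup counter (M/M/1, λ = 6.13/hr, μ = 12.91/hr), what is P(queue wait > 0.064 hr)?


ρ = 6.13/12.91 = 0.4748
P(Wq > t) = ρ·e^{−(μ−λ)t} = 0.4748·e^{−0.4339}
= 0.4748·0.647964 = 0.307670

Final: 0.307670


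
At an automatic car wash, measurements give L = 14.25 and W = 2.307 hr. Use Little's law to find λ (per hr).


λ = L/W = 14.25/2.307 = 6.1769 /hr

Final: 6.1769 /hr


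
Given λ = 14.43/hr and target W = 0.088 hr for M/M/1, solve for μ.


W = 1/(μ−λ) ⇒ μ − λ = 1/W = 1/0.088 = 11.3636
μ = λ + 1/W = 14.43 + 11.3636 = 25.7936 per hr

Final: 25.7936 /hr


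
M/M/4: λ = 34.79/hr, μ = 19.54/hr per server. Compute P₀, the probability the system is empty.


a = λ/μ = 34.79/19.54 = 1.7805; ρ = a/c = 0.4451
Σ_{k=0}^{3} a^k/k! (terms k=0..3) = 1.00000 + 1.78045 + 1.58500 + 0.94067 = 5.30612
Tail: a^4/(4!(1−ρ)) = 10.04892/(24·0.5549) = 0.75458
P₀ = 1/(5.30612 + 0.75458) = 1/6.06070 = 0.164997

Final: 0.164997


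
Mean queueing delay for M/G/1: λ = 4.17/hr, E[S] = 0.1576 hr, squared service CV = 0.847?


ρ = λ·E[S] = 4.17·0.1576 = 0.6572
E[S²] = E[S]²(1+C_s²) = 0.1576²·(1+0.847) = 0.045875
Wq = λ·E[S²]/(2(1−ρ)) = 4.17·0.045875/(2·0.3428) = 0.27902 hr

Final: 0.27902 hr


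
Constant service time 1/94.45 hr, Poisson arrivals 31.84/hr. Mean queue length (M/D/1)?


ρ = 31.84/94.45 = 0.3371
M/D/1: Lq = ρ²/(2(1−ρ)) = 0.1136/(2·0.6629) = 0.08572

Final: 0.08572


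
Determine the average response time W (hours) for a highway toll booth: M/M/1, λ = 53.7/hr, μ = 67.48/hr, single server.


W = 1/(μ−λ) = 1/(67.48 − 53.7) = 1/13.78 = 0.07257 hr

Final: 0.07257 hr


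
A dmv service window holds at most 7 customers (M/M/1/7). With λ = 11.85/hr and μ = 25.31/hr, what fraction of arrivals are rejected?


ρ = λ/μ = 11.85/25.31 = 0.4682
P_K = (1−ρ)ρ^K/(1−ρ^(K+1)) = (0.5318·0.004932)/(1 − 0.002309)
= 0.002623/0.997691 = 0.002629

Final: 0.002629


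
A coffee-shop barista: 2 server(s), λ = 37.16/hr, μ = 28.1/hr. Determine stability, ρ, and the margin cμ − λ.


Total capacity cμ = 2·28.1 = 56.20/hr
ρ = λ/(cμ) = 37.16/56.20 = 0.6612
Stable ⇔ ρ < 1: YES
Spare capacity = cμ − λ = 56.20 − 37.16 = 19.04/hr

Final: ρ = 0.6612; stable; margin = 19.04/hr


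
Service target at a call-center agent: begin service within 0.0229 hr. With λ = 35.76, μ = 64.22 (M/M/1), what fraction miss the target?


ρ = 35.76/64.22 = 0.5568
P(Wq > t) = ρ·e^{−(μ−λ)t} = 0.5568·e^{−0.6517}
= 0.5568·0.521141 = 0.290190

Final: 0.290190
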